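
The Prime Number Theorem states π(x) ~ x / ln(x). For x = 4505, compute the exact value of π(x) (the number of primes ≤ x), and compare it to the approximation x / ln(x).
π(4505) = 610;  x/ln(x) ≈ 535.48;  relative error ≈ 12.22%.

Directly count primes up to 4505: π(4505) = 610. The PNT approximation gives 4505/ln(4505) ≈ 4505/8.41294 ≈ 535.48. Relative error (π(x) − x/ln(x)) / π(x) ≈ 12.22%; the approximation is known to undercount slightly (Li(x) is a better estimate).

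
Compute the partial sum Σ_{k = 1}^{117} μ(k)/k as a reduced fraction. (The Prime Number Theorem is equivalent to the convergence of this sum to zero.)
Σ μ(k)/k = -11695632086357284237991577642263648122717789/451572209148822968402074375593480892761066957

Values of μ(k) for 1 ≤ k ≤ 117: μ(1) = 1, μ(2) = -1, μ(3) = -1, μ(5) = -1, μ(6) = 1, μ(7) = -1, μ(10) = 1, μ(11) = -1, μ(13) = -1, μ(14) = 1, μ(15) = 1, μ(17) = -1, μ(19) = -1, μ(21) = 1, μ(22) = 1, μ(23) = -1, μ(26) = 1, μ(29) = -1, μ(30) = -1, μ(31) = -1, μ(33) = 1, μ(34) = 1, μ(35) = 1, μ(37) = -1, μ(38) = 1, μ(39) = 1, μ(41) = -1, μ(42) = -1, μ(43) = -1, μ(46) = 1, μ(47) = -1, μ(51) = 1, μ(53) = -1, μ(55) = 1, μ(57) = 1, μ(58) = 1, μ(59) = -1, μ(61) = -1, μ(62) = 1, μ(65) = 1, μ(66) = -1, μ(67) = -1, μ(69) = 1, μ(70) = -1, μ(71) = -1, μ(73) = -1, μ(74) = 1, μ(77) = 1, μ(78) = -1, μ(79) = -1, μ(82) = 1, μ(83) = -1, μ(85) = 1, μ(86) = 1, μ(87) = 1, μ(89) = -1, μ(91) = 1, μ(93) = 1, μ(94) = 1, μ(95) = 1, μ(97) = -1, μ(101) = -1, μ(102) = -1, μ(103) = -1, μ(105) = -1, μ(106) = 1, μ(107) = -1, μ(109) = -1, μ(110) = -1, μ(111) = 1, μ(113) = -1, μ(114) = -1, μ(115) = 1, with μ = 0 on non-squarefree integers. Summing μ(k)/k for k where μ(k) ≠ 0 gives -11695632086357284237991577642263648122717789/451572209148822968402074375593480892761066957 ≈ -0.0259. (PNT ⟺ this sum → 0 as n → ∞.)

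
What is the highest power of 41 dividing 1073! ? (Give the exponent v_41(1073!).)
v_41(1073!) = 26

Legendre's formula: v_p(n!) = Σ_{k ≥ 1} ⌊n / p^k⌋. For p = 41, n = 1073, the terms are:
  ⌊1073/41^1⌋ = ⌊1073/41⌋ = 26
(the next term ⌊1073/41^2⌋ = 0, terminating the sum). Summing: v_41(1073!) = 26 = 26.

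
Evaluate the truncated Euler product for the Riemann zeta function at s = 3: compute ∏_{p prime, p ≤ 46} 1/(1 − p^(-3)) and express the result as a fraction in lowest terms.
∏ = 11622300127850926153432227486340003/9669167824002218213355442162630656

The primes p ≤ 46 are [2, 3, 5, 7, 11, 13, 17, 19, 23, 29, 31, 37, 41, 43]. For each prime, (1 − 1/p^3)^(-1) = p^3 / (p^3 − 1). The product is (1 − 1/2^3)^(-1), (1 − 1/3^3)^(-1), (1 − 1/5^3)^(-1), (1 − 1/7^3)^(-1), (1 − 1/11^3)^(-1), (1 − 1/13^3)^(-1), (1 − 1/17^3)^(-1), (1 − 1/19^3)^(-1), (1 − 1/23^3)^(-1), (1 − 1/29^3)^(-1), (1 − 1/31^3)^(-1), (1 − 1/37^3)^(-1), (1 − 1/41^3)^(-1), (1 − 1/43^3)^(-1) = ∏ p^3 / (p^3 − 1) = 11622300127850926153432227486340003/9669167824002218213355442162630656.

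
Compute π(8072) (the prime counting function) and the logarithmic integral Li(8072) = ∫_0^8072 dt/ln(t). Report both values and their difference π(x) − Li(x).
π(8072) = 1014;  Li(8072) ≈ 1034.42;  π(x) − Li(x) ≈ -20.42.

Direct count of primes ≤ 8072 gives π(8072) = 1014. Numerical evaluation of the logarithmic integral gives Li(8072) ≈ 1034.42. The difference π(x) − Li(x) ≈ -20.42 is typically negative for small/moderate x (Li(x) overestimates), though Littlewood's theorem shows this sign changes infinitely often.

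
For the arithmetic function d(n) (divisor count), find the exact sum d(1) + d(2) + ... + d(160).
Σ_{n ≤ 160} d(n) = 842

Compute d(n) for each 1 ≤ n ≤ 160: d(1) = 1, d(2) = 2, d(3) = 2, d(4) = 3, d(5) = 2, d(6) = 4, d(7) = 2, d(8) = 4, d(9) = 3, d(10) = 4, d(11) = 2, d(12) = 6, d(13) = 2, d(14) = 4, d(15) = 4, d(16) = 5, d(17) = 2, d(18) = 6, d(19) = 2, d(20) = 6, d(21) = 4, d(22) = 4, d(23) = 2, d(24) = 8, d(25) = 3, d(26) = 4, d(27) = 4, d(28) = 6, d(29) = 2, d(30) = 8, d(31) = 2, d(32) = 6, d(33) = 4, d(34) = 4, d(35) = 4, d(36) = 9, d(37) = 2, d(38) = 4, d(39) = 4, d(40) = 8, d(41) = 2, d(42) = 8, d(43) = 2, d(44) = 6, d(45) = 6, d(46) = 4, d(47) = 2, d(48) = 10, d(49) = 3, d(50) = 6, d(51) = 4, d(52) = 6, d(53) = 2, d(54) = 8, d(55) = 4, d(56) = 8, d(57) = 4, d(58) = 4, d(59) = 2, d(60) = 12, d(61) = 2, d(62) = 4, d(63) = 6, d(64) = 7, d(65) = 4, d(66) = 8, d(67) = 2, d(68) = 6, d(69) = 4, d(70) = 8, d(71) = 2, d(72) = 12, d(73) = 2, d(74) = 4, d(75) = 6, d(76) = 6, d(77) = 4, d(78) = 8, d(79) = 2, d(80) = 10, d(81) = 5, d(82) = 4, d(83) = 2, d(84) = 12, d(85) = 4, d(86) = 4, d(87) = 4, d(88) = 8, d(89) = 2, d(90) = 12, d(91) = 4, d(92) = 6, d(93) = 4, d(94) = 4, d(95) = 4, d(96) = 12, d(97) = 2, d(98) = 6, d(99) = 6, d(100) = 9, d(101) = 2, d(102) = 8, d(103) = 2, d(104) = 8, d(105) = 8, d(106) = 4, d(107) = 2, d(108) = 12, d(109) = 2, d(110) = 8, d(111) = 4, d(112) = 10, d(113) = 2, d(114) = 8, d(115) = 4, d(116) = 6, d(117) = 6, d(118) = 4, d(119) = 4, d(120) = 16, d(121) = 3, d(122) = 4, d(123) = 4, d(124) = 6, d(125) = 4, d(126) = 12, d(127) = 2, d(128) = 8, d(129) = 4, d(130) = 8, d(131) = 2, d(132) = 12, d(133) = 4, d(134) = 4, d(135) = 8, d(136) = 8, d(137) = 2, d(138) = 8, d(139) = 2, d(140) = 12, d(141) = 4, d(142) = 4, d(143) = 4, d(144) = 15, d(145) = 4, d(146) = 4, d(147) = 6, d(148) = 6, d(149) = 2, d(150) = 12, d(151) = 2, d(152) = 8, d(153) = 6, d(154) = 8, d(155) = 4, d(156) = 12, d(157) = 2, d(158) = 4, d(159) = 4, d(160) = 12. Summing all 160 values: 842. (Dirichlet's divisor formula: Σ_{n ≤ x} d(n) = x ln(x) + (2γ − 1) x + O(√x). For x = 160, the asymptotic estimate is ≈ 836.74.)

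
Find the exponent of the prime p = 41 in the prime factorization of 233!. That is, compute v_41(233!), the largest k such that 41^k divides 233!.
v_41(233!) = 5

Legendre's formula: v_p(n!) = Σ_{k ≥ 1} ⌊n / p^k⌋. For p = 41, n = 233, the terms are:
  ⌊233/41^1⌋ = ⌊233/41⌋ = 5
(the next term ⌊233/41^2⌋ = 0, terminating the sum). Summing: v_41(233!) = 5 = 5.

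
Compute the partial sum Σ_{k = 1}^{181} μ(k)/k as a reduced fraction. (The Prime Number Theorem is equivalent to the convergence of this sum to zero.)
Σ μ(k)/k = -55899517432623235554411607600017313811576767641103296860860299685947631/5397346292805549782720214077673687806275517530364350655459511599582614290

Values of μ(k) for 1 ≤ k ≤ 181: μ(1) = 1, μ(2) = -1, μ(3) = -1, μ(5) = -1, μ(6) = 1, μ(7) = -1, μ(10) = 1, μ(11) = -1, μ(13) = -1, μ(14) = 1, μ(15) = 1, μ(17) = -1, μ(19) = -1, μ(21) = 1, μ(22) = 1, μ(23) = -1, μ(26) = 1, μ(29) = -1, μ(30) = -1, μ(31) = -1, μ(33) = 1, μ(34) = 1, μ(35) = 1, μ(37) = -1, μ(38) = 1, μ(39) = 1, μ(41) = -1, μ(42) = -1, μ(43) = -1, μ(46) = 1, μ(47) = -1, μ(51) = 1, μ(53) = -1, μ(55) = 1, μ(57) = 1, μ(58) = 1, μ(59) = -1, μ(61) = -1, μ(62) = 1, μ(65) = 1, μ(66) = -1, μ(67) = -1, μ(69) = 1, μ(70) = -1, μ(71) = -1, μ(73) = -1, μ(74) = 1, μ(77) = 1, μ(78) = -1, μ(79) = -1, μ(82) = 1, μ(83) = -1, μ(85) = 1, μ(86) = 1, μ(87) = 1, μ(89) = -1, μ(91) = 1, μ(93) = 1, μ(94) = 1, μ(95) = 1, μ(97) = -1, μ(101) = -1, μ(102) = -1, μ(103) = -1, μ(105) = -1, μ(106) = 1, μ(107) = -1, μ(109) = -1, μ(110) = -1, μ(111) = 1, μ(113) = -1, μ(114) = -1, μ(115) = 1, μ(118) = 1, μ(119) = 1, μ(122) = 1, μ(123) = 1, μ(127) = -1, μ(129) = 1, μ(130) = -1, μ(131) = -1, μ(133) = 1, μ(134) = 1, μ(137) = -1, μ(138) = -1, μ(139) = -1, μ(141) = 1, μ(142) = 1, μ(143) = 1, μ(145) = 1, μ(146) = 1, μ(149) = -1, μ(151) = -1, μ(154) = -1, μ(155) = 1, μ(157) = -1, μ(158) = 1, μ(159) = 1, μ(161) = 1, μ(163) = -1, μ(165) = -1, μ(166) = 1, μ(167) = -1, μ(170) = -1, μ(173) = -1, μ(174) = -1, μ(177) = 1, μ(178) = 1, μ(179) = -1, μ(181) = -1, with μ = 0 on non-squarefree integers. Summing μ(k)/k for k where μ(k) ≠ 0 gives -55899517432623235554411607600017313811576767641103296860860299685947631/5397346292805549782720214077673687806275517530364350655459511599582614290 ≈ -0.0104. (PNT ⟺ this sum → 0 as n → ∞.)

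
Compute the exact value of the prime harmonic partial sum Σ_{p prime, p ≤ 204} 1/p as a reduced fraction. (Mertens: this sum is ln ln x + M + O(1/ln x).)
Σ 1/p = 15202313841027497739047080375538859939135227730139536997746371469607707132833646367/7799922041683461553249199106329813876687996789903550945093032474868511536164700810

π(204) = 46, so the primes ≤ 204 are [2, 3, 5, 7, 11, 13, 17, 19, 23, 29, 31, 37, 41, 43, 47, 53, 59, 61, 67, 71, 73, 79, 83, 89, 97, 101, 103, 107, 109, 113, 127, 131, 137, 139, 149, 151, 157, 163, 167, 173, 179, 181, 191, 193, 197, 199]. Summing 1/p over these primes: 15202313841027497739047080375538859939135227730139536997746371469607707132833646367/7799922041683461553249199106329813876687996789903550945093032474868511536164700810 ≈ 1.9490. Mertens estimate ln ln(204) + 0.2615 ≈ 1.9326.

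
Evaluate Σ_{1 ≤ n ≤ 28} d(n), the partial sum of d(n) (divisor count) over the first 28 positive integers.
Σ_{n ≤ 28} d(n) = 101

Compute d(n) for each 1 ≤ n ≤ 28: d(1) = 1, d(2) = 2, d(3) = 2, d(4) = 3, d(5) = 2, d(6) = 4, d(7) = 2, d(8) = 4, d(9) = 3, d(10) = 4, d(11) = 2, d(12) = 6, d(13) = 2, d(14) = 4, d(15) = 4, d(16) = 5, d(17) = 2, d(18) = 6, d(19) = 2, d(20) = 6, d(21) = 4, d(22) = 4, d(23) = 2, d(24) = 8, d(25) = 3, d(26) = 4, d(27) = 4, d(28) = 6. Summing all 28 values: 101. (Dirichlet's divisor formula: Σ_{n ≤ x} d(n) = x ln(x) + (2γ − 1) x + O(√x). For x = 28, the asymptotic estimate is ≈ 97.63.)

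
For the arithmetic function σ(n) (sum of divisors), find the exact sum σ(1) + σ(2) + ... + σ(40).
Σ_{n ≤ 40} σ(n) = 1342

Compute σ(n) for each 1 ≤ n ≤ 40: σ(1) = 1, σ(2) = 3, σ(3) = 4, σ(4) = 7, σ(5) = 6, σ(6) = 12, σ(7) = 8, σ(8) = 15, σ(9) = 13, σ(10) = 18, σ(11) = 12, σ(12) = 28, σ(13) = 14, σ(14) = 24, σ(15) = 24, σ(16) = 31, σ(17) = 18, σ(18) = 39, σ(19) = 20, σ(20) = 42, σ(21) = 32, σ(22) = 36, σ(23) = 24, σ(24) = 60, σ(25) = 31, σ(26) = 42, σ(27) = 40, σ(28) = 56, σ(29) = 30, σ(30) = 72, σ(31) = 32, σ(32) = 63, σ(33) = 48, σ(34) = 54, σ(35) = 48, σ(36) = 91, σ(37) = 38, σ(38) = 60, σ(39) = 56, σ(40) = 90. Summing all 40 values: 1342. (Average order: Σ_{n ≤ x} σ(n) ~ (π²/12) x². For x = 40, (π²/12)·40² ≈ 1315.95.)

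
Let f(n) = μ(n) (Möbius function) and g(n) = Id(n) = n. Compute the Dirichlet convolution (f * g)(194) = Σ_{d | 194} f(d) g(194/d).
(μ * Id)(194) = 96

Divisors of 194: [1, 2, 97, 194]. For each d | 194:
  d = 1: μ(1) · Id(194/1) = 1 · 194 = 194
  d = 2: μ(2) · Id(194/2) = -1 · 97 = -97
  d = 97: μ(97) · Id(194/97) = -1 · 2 = -2
  d = 194: μ(194) · Id(194/194) = 1 · 1 = 1
Summing: (μ * Id)(194) = 194 + -97 + -2 + 1 = 96.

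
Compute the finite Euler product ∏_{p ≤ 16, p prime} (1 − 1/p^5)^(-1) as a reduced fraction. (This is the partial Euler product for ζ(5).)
∏ = 2548391272552125/2457639696903844

The primes p ≤ 16 are [2, 3, 5, 7, 11, 13]. For each prime, (1 − 1/p^5)^(-1) = p^5 / (p^5 − 1). The product is (1 − 1/2^5)^(-1), (1 − 1/3^5)^(-1), (1 − 1/5^5)^(-1), (1 − 1/7^5)^(-1), (1 − 1/11^5)^(-1), (1 − 1/13^5)^(-1) = ∏ p^5 / (p^5 − 1) = 2548391272552125/2457639696903844.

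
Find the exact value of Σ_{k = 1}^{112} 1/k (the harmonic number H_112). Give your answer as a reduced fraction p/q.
H_112 = 815184434573383335650686014939192934428778620497/153803387341307877636928566091115101174034840640

Direct summation: H_112 = 1 + 1/2 + ... + 1/112. The least common denominator is lcm(1, ..., 112) = 8459186303771933270031071135011330564571916235200; over this denominator the numerator is 8459186303771933270031071135011330564571916235200 + 4229593151885966635015535567505665282285958117600 + 2819728767923977756677023711670443521523972078400 + 2114796575942983317507767783752832641142979058800 + 1691837260754386654006214227002266112914383247040 + 1409864383961988878338511855835221760761986039200 + 1208455186253133324290153019287332937795988033600 + 1057398287971491658753883891876416320571489529400 + 939909589307992585559007903890147840507990692800 + 845918630377193327003107113501133056457191623520 + 769016936706539388184642830455575505870174203200 + 704932191980994439169255927917610880380993019600 + 650706638751687174617774702693179274197839710400 + 604227593126566662145076509643666468897994016800 + 563945753584795551335404742334088704304794415680 + 528699143985745829376941945938208160285744764700 + 497599194339525486472415949118313562621877425600 + 469954794653996292779503951945073920253995346400 + 445220331777470172106898480790070029714311380800 + 422959315188596663501553556750566528228595811760 + 402818395417711108096717673095777645931996011200 + 384508468353269694092321415227787752935087101600 + 367790708859649272610046571087449154981387662400 + 352466095990497219584627963958805440190496509800 + 338367452150877330801242845400453222582876649408 + 325353319375843587308887351346589637098919855200 + 313303196435997528519669301296715946835996897600 + 302113796563283331072538254821833234448997008400 + 291696079440411492070036935690045881536962628800 + 281972876792397775667702371167044352152397207840 + 272876977541030105484873262419720340792642459200 + 264349571992872914688470972969104080142872382350 + 256338978902179796061547610151858501956724734400 + 248799597169762743236207974559156781310938712800 + 241691037250626664858030603857466587559197606720 + 234977397326998146389751975972536960126997673200 + 228626656858700899190028949594900826069511249600 + 222610165888735086053449240395035014857155690400 + 216902212917229058205924900897726424732613236800 + 211479657594298331750776778375283264114297905880 + 206321617165169104147099295975886111331022347200 + 201409197708855554048358836547888822965998005600 + 196725262878417052791420258953751873594695726400 + 192254234176634847046160707613893876467543550800 + 187981917861598517111801580778029568101598138560 + 183895354429824636305023285543724577490693831200 + 179982687314296452553852577340666607756849281600 + 176233047995248609792313981979402720095248254900 + 172636455179019046327164717041047562542284004800 + 169183726075438665400621422700226611291438324704 + 165866398113175162157471983039437854207292475200 + 162676659687921793654443675673294818549459927600 + 159607288750413835283605115754930765369281438400 + 156651598217998764259834650648357973417998448800 + 153803387341307877636928566091115101174034840640 + 151056898281641665536269127410916617224498504200 + 148406777259156724035632826930023343238103793600 + 145848039720205746035018467845022940768481314400 + 143376039046981919831035103983242890924947732800 + 140986438396198887833851185583522176076198603920 + 138675185307736610984115920246087386304457643200 + 136438488770515052742436631209860170396321229600 + 134272798472570369365572557698592548643998670400 + 132174785996436457344235486484552040071436191175 + 130141327750337434923554940538635854839567942080 + 128169489451089898030773805075929250978362367200 + 126256511996596018955687628880766127829431585600 + 124399798584881371618103987279578390655469356400 + 122596902953216424203348857029149718327129220800 + 120845518625313332429015301928733293779598803360 + 119143469067210327746916494859314514993970651200 + 117488698663499073194875987986268480063498836600 + 115879264435231962603165358013853843350300222400 + 114313328429350449595014474797450413034755624800 + 112789150716959110267080948466817740860958883136 + 111305082944367543026724620197517507428577845200 + 109859562386648484026377547207939357981453457600 + 108451106458614529102962450448863212366306618400 + 107078307642682699620646470063434564108505268800 + 105739828797149165875388389187641632057148952940 + 104434398811999176173223100432238648945332299200 + 103160808582584552073549647987943055665511173600 + 101917907274360641807603266686883500777974894400 + 100704598854427777024179418273944411482999002800 + 99519838867905097294483189823662712524375485120 + 98362631439208526395710129476875936797347863200 + 97232026480137164023345645230015293845654209600 + 96127117088317423523080353806946938233771775400 + 95047037121032958090236754325970006343504676800 + 93990958930799258555900790389014784050799069280 + 92958091250241024945396386099025610599691387200 + 91947677214912318152511642771862288745346915600 + 90958992513676701828291087473240113597547486400 + 89991343657148226276926288670333303878424640800 + 89044066355494034421379696158014005942862276160 + 88116523997624304896156990989701360047624127450 + 87208106224452920309598671494962170768782641600 + 86318227589509523163582358520523781271142002400 + 85446326300726598687182536717286167318908244800 + 84591863037719332700310711350113305645719162352 + 83754319839326071980505654802092381827444715200 + 82933199056587581078735991519718927103646237600 + 82128022366717798738165739174867287034678798400 + 81338329843960896827221837836647409274729963800 + 80563679083542221619343534619155529186399202240 + 79803644375206917641802557877465382684640719200 + 79057815923102180093748328364591874435251553600 + 78325799108999382129917325324178986708999224400 + 77607213796072782293863037935883766647448772800 + 76901693670653938818464283045557550587017420320 + 76208885619566966396676316531633608689837083200 + 75528449140820832768134563705458308612249252100 = 44835143901536083460787730821655611393582824127335, so H_112 = 44835143901536083460787730821655611393582824127335/8459186303771933270031071135011330564571916235200; reducing by gcd(44835143901536083460787730821655611393582824127335, 8459186303771933270031071135011330564571916235200) = 55 gives 815184434573383335650686014939192934428778620497/153803387341307877636928566091115101174034840640 ≈ 5.30017. (The PNT-adjacent estimate ln(112) + γ ≈ 5.29571 matches within O(1/n).)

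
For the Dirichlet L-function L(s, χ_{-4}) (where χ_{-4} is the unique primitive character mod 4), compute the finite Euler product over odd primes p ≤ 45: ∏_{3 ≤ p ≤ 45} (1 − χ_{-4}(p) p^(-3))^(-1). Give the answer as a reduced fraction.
∏ = 53382899586415799670070183783895/55093305095879233542015487574016

The odd primes p ≤ 45 are [3, 5, 7, 11, 13, 17, 19, 23, 29, 31, 37, 41, 43]. For each, χ(p) = 1 if p ≡ 1 mod 4, χ(p) = −1 if p ≡ 3 mod 4. Taking (1 − χ(p)/p^3)^(-1) = p^3/(p^3 − χ(p)): (1 − (-1)/3^3)^(-1) · (1 − (1)/5^3)^(-1) · (1 − (-1)/7^3)^(-1) · (1 − (-1)/11^3)^(-1) · (1 − (1)/13^3)^(-1) · (1 − (1)/17^3)^(-1) · (1 − (-1)/19^3)^(-1) · (1 − (-1)/23^3)^(-1) · (1 − (1)/29^3)^(-1) · (1 − (-1)/31^3)^(-1) · (1 − (1)/37^3)^(-1) · (1 − (1)/41^3)^(-1) · (1 − (-1)/43^3)^(-1) = 53382899586415799670070183783895/55093305095879233542015487574016.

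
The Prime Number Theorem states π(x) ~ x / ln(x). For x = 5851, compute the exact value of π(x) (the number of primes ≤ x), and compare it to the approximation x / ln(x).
π(5851) = 769;  x/ln(x) ≈ 674.52;  relative error ≈ 12.29%.

Directly count primes up to 5851: π(5851) = 769. The PNT approximation gives 5851/ln(5851) ≈ 5851/8.67437 ≈ 674.52. Relative error (π(x) − x/ln(x)) / π(x) ≈ 12.29%; the approximation is known to undercount slightly (Li(x) is a better estimate).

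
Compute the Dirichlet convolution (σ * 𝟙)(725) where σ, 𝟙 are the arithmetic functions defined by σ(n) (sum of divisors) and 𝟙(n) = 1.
(σ * 𝟙)(725) = 1178

Divisors of 725: [1, 5, 25, 29, 145, 725]. For each d | 725:
  d = 1: σ(1) · 𝟙(725/1) = 1 · 1 = 1
  d = 5: σ(5) · 𝟙(725/5) = 6 · 1 = 6
  d = 25: σ(25) · 𝟙(725/25) = 31 · 1 = 31
  d = 29: σ(29) · 𝟙(725/29) = 30 · 1 = 30
  d = 145: σ(145) · 𝟙(725/145) = 180 · 1 = 180
  d = 725: σ(725) · 𝟙(725/725) = 930 · 1 = 930
Summing: (σ * 𝟙)(725) = 1 + 6 + 31 + 30 + 180 + 930 = 1178.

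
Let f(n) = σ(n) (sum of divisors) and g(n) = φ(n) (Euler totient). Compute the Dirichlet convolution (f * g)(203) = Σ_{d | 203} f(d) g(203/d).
(σ * φ)(203) = 812

Divisors of 203: [1, 7, 29, 203]. For each d | 203:
  d = 1: σ(1) · φ(203/1) = 1 · 168 = 168
  d = 7: σ(7) · φ(203/7) = 8 · 28 = 224
  d = 29: σ(29) · φ(203/29) = 30 · 6 = 180
  d = 203: σ(203) · φ(203/203) = 240 · 1 = 240
Summing: (σ * φ)(203) = 168 + 224 + 180 + 240 = 812.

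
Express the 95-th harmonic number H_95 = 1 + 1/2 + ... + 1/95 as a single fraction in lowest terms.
H_95 = 3691835092344109255246562280652279367381/718766754945489455304472257065075294400

Direct summation: H_95 = 1 + 1/2 + ... + 1/95. The least common denominator is lcm(1, ..., 95) = 718766754945489455304472257065075294400; over this denominator the numerator is 718766754945489455304472257065075294400 + 359383377472744727652236128532537647200 + 239588918315163151768157419021691764800 + 179691688736372363826118064266268823600 + 143753350989097891060894451413015058880 + 119794459157581575884078709510845882400 + 102680964992212779329210322437867899200 + 89845844368186181913059032133134411800 + 79862972771721050589385806340563921600 + 71876675494548945530447225706507529440 + 65342432267771768664042932460461390400 + 59897229578790787942039354755422941200 + 55289750380422265792651712081928868800 + 51340482496106389664605161218933949600 + 47917783663032630353631483804338352960 + 44922922184093090956529516066567205900 + 42280397349734673841439544533239723200 + 39931486385860525294692903170281960800 + 37829829207657339752866960898161857600 + 35938337747274472765223612853253764720 + 34226988330737593109736774145955966400 + 32671216133885884332021466230230695200 + 31250728475890845882803141611525012800 + 29948614789395393971019677377711470600 + 28750670197819578212178890282603011776 + 27644875190211132896325856040964434400 + 26620990923907016863128602113521307200 + 25670241248053194832302580609466974800 + 24785060515361705355326629553968113600 + 23958891831516315176815741902169176480 + 23186024353080305009821685711776622400 + 22461461092046545478264758033283602950 + 21780810755923922888014310820153796800 + 21140198674867336920719772266619861600 + 20536192998442555865842064487573579840 + 19965743192930262647346451585140980400 + 19426128512040255548769520461218251200 + 18914914603828669876433480449080928800 + 18429916793474088597550570693976289600 + 17969168873637236382611806426626882360 + 17530896462085108665962737977196958400 + 17113494165368796554868387072977983200 + 16715505928964871053592378071280820800 + 16335608066942942166010733115115347600 + 15972594554344210117877161268112784320 + 15625364237945422941401570805762506400 + 15292909679691265006478133129044155200 + 14974307394697696985509838688855735300 + 14668709284601825618458617491123985600 + 14375335098909789106089445141301505888 + 14093465783244891280479848177746574400 + 13822437595105566448162928020482217200 + 13561636885763951986876835038963684800 + 13310495461953508431564301056760653600 + 13068486453554353732808586492092278080 + 12835120624026597416151290304733487400 + 12609943069219113250955653632720619200 + 12392530257680852677663314776984056800 + 12182487371957448394991055204492801600 + 11979445915758157588407870951084588240 + 11783061556483433693515938640411070400 + 11593012176540152504910842855888311200 + 11408996110245864369912258048651988800 + 11230730546023272739132379016641801475 + 11057950076084453158530342416385773760 + 10890405377961961444007155410076898400 + 10727862014111782914992123239777243200 + 10570099337433668460359886133309930800 + 10416909491963615294267713870508337600 + 10268096499221277932921032243786789920 + 10123475421767457116964397986832046400 + 9982871596465131323673225792570490200 + 9846119930760129524718798041987332800 + 9713064256020127774384760230609125600 + 9583556732606526070726296760867670592 + 9457457301914334938216740224540464400 + 9334633181110252666291847494351627200 + 9214958396737044298775285346988144800 + 9098313353740372851955345026140193600 + 8984584436818618191305903213313441180 + 8873663641302338954376200704507102400 + 8765448231042554332981368988598479200 + 8659840421029993437403280205603316800 + 8556747082684398277434193536488991600 + 8456079469946934768287908906647944640 + 8357752964482435526796189035640410400 + 8261686838453901785108876517989371200 + 8167804033471471083005366557557673800 + 8076030954443701744994070304101969600 + 7986297277172105058938580634056392160 + 7898535768631752256093101725989838400 + 7812682118972711470700785402881253200 + 7728674784360101669940561903925540800 + 7646454839845632503239066564522077600 + 7565965841531467950573392179632371520 = 3691835092344109255246562280652279367381, so H_95 = 3691835092344109255246562280652279367381/718766754945489455304472257065075294400 (already in lowest terms) ≈ 5.13635. (The PNT-adjacent estimate ln(95) + γ ≈ 5.13109 matches within O(1/n).)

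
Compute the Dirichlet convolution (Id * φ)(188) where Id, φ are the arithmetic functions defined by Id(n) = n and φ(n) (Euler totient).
(Id * φ)(188) = 744

Divisors of 188: [1, 2, 4, 47, 94, 188]. For each d | 188:
  d = 1: Id(1) · φ(188/1) = 1 · 92 = 92
  d = 2: Id(2) · φ(188/2) = 2 · 46 = 92
  d = 4: Id(4) · φ(188/4) = 4 · 46 = 184
  d = 47: Id(47) · φ(188/47) = 47 · 2 = 94
  d = 94: Id(94) · φ(188/94) = 94 · 1 = 94
  d = 188: Id(188) · φ(188/188) = 188 · 1 = 188
Summing: (Id * φ)(188) = 92 + 92 + 184 + 94 + 94 + 188 = 744.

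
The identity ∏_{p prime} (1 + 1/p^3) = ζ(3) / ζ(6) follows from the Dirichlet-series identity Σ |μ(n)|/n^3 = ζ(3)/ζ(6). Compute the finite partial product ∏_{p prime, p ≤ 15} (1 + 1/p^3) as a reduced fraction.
∏ = 431631936/365525875

The primes p ≤ 15 are [2, 3, 5, 7, 11, 13]. For each, (1 + 1/p^3) = (p^3 + 1)/p^3. Multiplying these fractions over p ∈ [2, 3, 5, 7, 11, 13] gives 431631936/365525875. (In the limit P → ∞ this tends to ζ(3)/ζ(6).)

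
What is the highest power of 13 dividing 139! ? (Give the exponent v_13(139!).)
v_13(139!) = 10

Legendre's formula: v_p(n!) = Σ_{k ≥ 1} ⌊n / p^k⌋. For p = 13, n = 139, the terms are:
  ⌊139/13^1⌋ = ⌊139/13⌋ = 10
(the next term ⌊139/13^2⌋ = 0, terminating the sum). Summing: v_13(139!) = 10 = 10.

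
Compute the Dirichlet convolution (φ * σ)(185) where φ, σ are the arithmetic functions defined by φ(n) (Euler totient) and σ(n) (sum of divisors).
(φ * σ)(185) = 740

Divisors of 185: [1, 5, 37, 185]. For each d | 185:
  d = 1: φ(1) · σ(185/1) = 1 · 228 = 228
  d = 5: φ(5) · σ(185/5) = 4 · 38 = 152
  d = 37: φ(37) · σ(185/37) = 36 · 6 = 216
  d = 185: φ(185) · σ(185/185) = 144 · 1 = 144
Summing: (φ * σ)(185) = 228 + 152 + 216 + 144 = 740.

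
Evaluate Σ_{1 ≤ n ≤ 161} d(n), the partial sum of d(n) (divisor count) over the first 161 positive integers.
Σ_{n ≤ 161} d(n) = 846

Compute d(n) for each 1 ≤ n ≤ 161: d(1) = 1, d(2) = 2, d(3) = 2, d(4) = 3, d(5) = 2, d(6) = 4, d(7) = 2, d(8) = 4, d(9) = 3, d(10) = 4, d(11) = 2, d(12) = 6, d(13) = 2, d(14) = 4, d(15) = 4, d(16) = 5, d(17) = 2, d(18) = 6, d(19) = 2, d(20) = 6, d(21) = 4, d(22) = 4, d(23) = 2, d(24) = 8, d(25) = 3, d(26) = 4, d(27) = 4, d(28) = 6, d(29) = 2, d(30) = 8, d(31) = 2, d(32) = 6, d(33) = 4, d(34) = 4, d(35) = 4, d(36) = 9, d(37) = 2, d(38) = 4, d(39) = 4, d(40) = 8, d(41) = 2, d(42) = 8, d(43) = 2, d(44) = 6, d(45) = 6, d(46) = 4, d(47) = 2, d(48) = 10, d(49) = 3, d(50) = 6, d(51) = 4, d(52) = 6, d(53) = 2, d(54) = 8, d(55) = 4, d(56) = 8, d(57) = 4, d(58) = 4, d(59) = 2, d(60) = 12, d(61) = 2, d(62) = 4, d(63) = 6, d(64) = 7, d(65) = 4, d(66) = 8, d(67) = 2, d(68) = 6, d(69) = 4, d(70) = 8, d(71) = 2, d(72) = 12, d(73) = 2, d(74) = 4, d(75) = 6, d(76) = 6, d(77) = 4, d(78) = 8, d(79) = 2, d(80) = 10, d(81) = 5, d(82) = 4, d(83) = 2, d(84) = 12, d(85) = 4, d(86) = 4, d(87) = 4, d(88) = 8, d(89) = 2, d(90) = 12, d(91) = 4, d(92) = 6, d(93) = 4, d(94) = 4, d(95) = 4, d(96) = 12, d(97) = 2, d(98) = 6, d(99) = 6, d(100) = 9, d(101) = 2, d(102) = 8, d(103) = 2, d(104) = 8, d(105) = 8, d(106) = 4, d(107) = 2, d(108) = 12, d(109) = 2, d(110) = 8, d(111) = 4, d(112) = 10, d(113) = 2, d(114) = 8, d(115) = 4, d(116) = 6, d(117) = 6, d(118) = 4, d(119) = 4, d(120) = 16, d(121) = 3, d(122) = 4, d(123) = 4, d(124) = 6, d(125) = 4, d(126) = 12, d(127) = 2, d(128) = 8, d(129) = 4, d(130) = 8, d(131) = 2, d(132) = 12, d(133) = 4, d(134) = 4, d(135) = 8, d(136) = 8, d(137) = 2, d(138) = 8, d(139) = 2, d(140) = 12, d(141) = 4, d(142) = 4, d(143) = 4, d(144) = 15, d(145) = 4, d(146) = 4, d(147) = 6, d(148) = 6, d(149) = 2, d(150) = 12, d(151) = 2, d(152) = 8, d(153) = 6, d(154) = 8, d(155) = 4, d(156) = 12, d(157) = 2, d(158) = 4, d(159) = 4, d(160) = 12, d(161) = 4. Summing all 161 values: 846. (Dirichlet's divisor formula: Σ_{n ≤ x} d(n) = x ln(x) + (2γ − 1) x + O(√x). For x = 161, the asymptotic estimate is ≈ 842.97.)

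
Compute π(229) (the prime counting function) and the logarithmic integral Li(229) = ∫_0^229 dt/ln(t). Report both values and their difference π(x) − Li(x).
π(229) = 50;  Li(229) ≈ 55.60;  π(x) − Li(x) ≈ -5.60.

Direct count of primes ≤ 229 gives π(229) = 50. Numerical evaluation of the logarithmic integral gives Li(229) ≈ 55.60. The difference π(x) − Li(x) ≈ -5.60 is typically negative for small/moderate x (Li(x) overestimates), though Littlewood's theorem shows this sign changes infinitely often.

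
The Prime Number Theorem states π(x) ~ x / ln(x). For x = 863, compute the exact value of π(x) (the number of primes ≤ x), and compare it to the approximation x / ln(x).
π(863) = 150;  x/ln(x) ≈ 127.65;  relative error ≈ 14.90%.

Directly count primes up to 863: π(863) = 150. The PNT approximation gives 863/ln(863) ≈ 863/6.76041 ≈ 127.65. Relative error (π(x) − x/ln(x)) / π(x) ≈ 14.90%; the approximation is known to undercount slightly (Li(x) is a better estimate).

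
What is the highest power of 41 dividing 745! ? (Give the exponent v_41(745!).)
v_41(745!) = 18

Legendre's formula: v_p(n!) = Σ_{k ≥ 1} ⌊n / p^k⌋. For p = 41, n = 745, the terms are:
  ⌊745/41^1⌋ = ⌊745/41⌋ = 18
(the next term ⌊745/41^2⌋ = 0, terminating the sum). Summing: v_41(745!) = 18 = 18.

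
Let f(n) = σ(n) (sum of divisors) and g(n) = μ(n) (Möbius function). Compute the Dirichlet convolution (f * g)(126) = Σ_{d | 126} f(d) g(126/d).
(σ * μ)(126) = 126

Divisors of 126: [1, 2, 3, 6, 7, 9, 14, 18, 21, 42, 63, 126]. For each d | 126:
  d = 1: σ(1) · μ(126/1) = 1 · 0 = 0
  d = 2: σ(2) · μ(126/2) = 3 · 0 = 0
  d = 3: σ(3) · μ(126/3) = 4 · -1 = -4
  d = 6: σ(6) · μ(126/6) = 12 · 1 = 12
  d = 7: σ(7) · μ(126/7) = 8 · 0 = 0
  d = 9: σ(9) · μ(126/9) = 13 · 1 = 13
  d = 14: σ(14) · μ(126/14) = 24 · 0 = 0
  d = 18: σ(18) · μ(126/18) = 39 · -1 = -39
  d = 21: σ(21) · μ(126/21) = 32 · 1 = 32
  d = 42: σ(42) · μ(126/42) = 96 · -1 = -96
  d = 63: σ(63) · μ(126/63) = 104 · -1 = -104
  d = 126: σ(126) · μ(126/126) = 312 · 1 = 312
Summing: (σ * μ)(126) = 0 + 0 + -4 + 12 + 0 + 13 + 0 + -39 + 32 + -96 + -104 + 312 = 126.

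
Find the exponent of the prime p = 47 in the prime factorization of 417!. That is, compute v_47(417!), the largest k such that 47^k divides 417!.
v_47(417!) = 8

Legendre's formula: v_p(n!) = Σ_{k ≥ 1} ⌊n / p^k⌋. For p = 47, n = 417, the terms are:
  ⌊417/47^1⌋ = ⌊417/47⌋ = 8
(the next term ⌊417/47^2⌋ = 0, terminating the sum). Summing: v_47(417!) = 8 = 8.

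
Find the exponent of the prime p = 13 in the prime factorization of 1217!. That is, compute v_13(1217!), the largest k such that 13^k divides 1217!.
v_13(1217!) = 100

Legendre's formula: v_p(n!) = Σ_{k ≥ 1} ⌊n / p^k⌋. For p = 13, n = 1217, the terms are:
  ⌊1217/13^1⌋ = ⌊1217/13⌋ = 93
  ⌊1217/13^2⌋ = ⌊1217/169⌋ = 7
(the next term ⌊1217/13^3⌋ = 0, terminating the sum). Summing: v_13(1217!) = 93 + 7 = 100.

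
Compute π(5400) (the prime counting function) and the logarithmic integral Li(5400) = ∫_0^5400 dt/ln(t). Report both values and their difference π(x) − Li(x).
π(5400) = 712;  Li(5400) ≈ 731.03;  π(x) − Li(x) ≈ -19.03.

Direct count of primes ≤ 5400 gives π(5400) = 712. Numerical evaluation of the logarithmic integral gives Li(5400) ≈ 731.03. The difference π(x) − Li(x) ≈ -19.03 is typically negative for small/moderate x (Li(x) overestimates), though Littlewood's theorem shows this sign changes infinitely often.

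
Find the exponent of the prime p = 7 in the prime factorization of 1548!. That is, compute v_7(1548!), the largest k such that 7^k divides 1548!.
v_7(1548!) = 256

Legendre's formula: v_p(n!) = Σ_{k ≥ 1} ⌊n / p^k⌋. For p = 7, n = 1548, the terms are:
  ⌊1548/7^1⌋ = ⌊1548/7⌋ = 221
  ⌊1548/7^2⌋ = ⌊1548/49⌋ = 31
  ⌊1548/7^3⌋ = ⌊1548/343⌋ = 4
(the next term ⌊1548/7^4⌋ = 0, terminating the sum). Summing: v_7(1548!) = 221 + 31 + 4 = 256.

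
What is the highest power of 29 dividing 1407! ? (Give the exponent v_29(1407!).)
v_29(1407!) = 49

Legendre's formula: v_p(n!) = Σ_{k ≥ 1} ⌊n / p^k⌋. For p = 29, n = 1407, the terms are:
  ⌊1407/29^1⌋ = ⌊1407/29⌋ = 48
  ⌊1407/29^2⌋ = ⌊1407/841⌋ = 1
(the next term ⌊1407/29^3⌋ = 0, terminating the sum). Summing: v_29(1407!) = 48 + 1 = 49.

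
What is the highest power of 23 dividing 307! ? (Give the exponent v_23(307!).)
v_23(307!) = 13

Legendre's formula: v_p(n!) = Σ_{k ≥ 1} ⌊n / p^k⌋. For p = 23, n = 307, the terms are:
  ⌊307/23^1⌋ = ⌊307/23⌋ = 13
(the next term ⌊307/23^2⌋ = 0, terminating the sum). Summing: v_23(307!) = 13 = 13.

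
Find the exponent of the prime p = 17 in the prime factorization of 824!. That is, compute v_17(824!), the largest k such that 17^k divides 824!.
v_17(824!) = 50

Legendre's formula: v_p(n!) = Σ_{k ≥ 1} ⌊n / p^k⌋. For p = 17, n = 824, the terms are:
  ⌊824/17^1⌋ = ⌊824/17⌋ = 48
  ⌊824/17^2⌋ = ⌊824/289⌋ = 2
(the next term ⌊824/17^3⌋ = 0, terminating the sum). Summing: v_17(824!) = 48 + 2 = 50.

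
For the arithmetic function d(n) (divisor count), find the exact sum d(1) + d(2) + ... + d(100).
Σ_{n ≤ 100} d(n) = 482

Compute d(n) for each 1 ≤ n ≤ 100: d(1) = 1, d(2) = 2, d(3) = 2, d(4) = 3, d(5) = 2, d(6) = 4, d(7) = 2, d(8) = 4, d(9) = 3, d(10) = 4, d(11) = 2, d(12) = 6, d(13) = 2, d(14) = 4, d(15) = 4, d(16) = 5, d(17) = 2, d(18) = 6, d(19) = 2, d(20) = 6, d(21) = 4, d(22) = 4, d(23) = 2, d(24) = 8, d(25) = 3, d(26) = 4, d(27) = 4, d(28) = 6, d(29) = 2, d(30) = 8, d(31) = 2, d(32) = 6, d(33) = 4, d(34) = 4, d(35) = 4, d(36) = 9, d(37) = 2, d(38) = 4, d(39) = 4, d(40) = 8, d(41) = 2, d(42) = 8, d(43) = 2, d(44) = 6, d(45) = 6, d(46) = 4, d(47) = 2, d(48) = 10, d(49) = 3, d(50) = 6, d(51) = 4, d(52) = 6, d(53) = 2, d(54) = 8, d(55) = 4, d(56) = 8, d(57) = 4, d(58) = 4, d(59) = 2, d(60) = 12, d(61) = 2, d(62) = 4, d(63) = 6, d(64) = 7, d(65) = 4, d(66) = 8, d(67) = 2, d(68) = 6, d(69) = 4, d(70) = 8, d(71) = 2, d(72) = 12, d(73) = 2, d(74) = 4, d(75) = 6, d(76) = 6, d(77) = 4, d(78) = 8, d(79) = 2, d(80) = 10, d(81) = 5, d(82) = 4, d(83) = 2, d(84) = 12, d(85) = 4, d(86) = 4, d(87) = 4, d(88) = 8, d(89) = 2, d(90) = 12, d(91) = 4, d(92) = 6, d(93) = 4, d(94) = 4, d(95) = 4, d(96) = 12, d(97) = 2, d(98) = 6, d(99) = 6, d(100) = 9. Summing all 100 values: 482. (Dirichlet's divisor formula: Σ_{n ≤ x} d(n) = x ln(x) + (2γ − 1) x + O(√x). For x = 100, the asymptotic estimate is ≈ 475.96.)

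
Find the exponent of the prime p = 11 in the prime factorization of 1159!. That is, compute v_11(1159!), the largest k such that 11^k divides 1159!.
v_11(1159!) = 114

Legendre's formula: v_p(n!) = Σ_{k ≥ 1} ⌊n / p^k⌋. For p = 11, n = 1159, the terms are:
  ⌊1159/11^1⌋ = ⌊1159/11⌋ = 105
  ⌊1159/11^2⌋ = ⌊1159/121⌋ = 9
(the next term ⌊1159/11^3⌋ = 0, terminating the sum). Summing: v_11(1159!) = 105 + 9 = 114.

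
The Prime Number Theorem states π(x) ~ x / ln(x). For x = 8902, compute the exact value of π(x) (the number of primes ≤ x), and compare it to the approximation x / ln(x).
π(8902) = 1108;  x/ln(x) ≈ 978.88;  relative error ≈ 11.65%.

Directly count primes up to 8902: π(8902) = 1108. The PNT approximation gives 8902/ln(8902) ≈ 8902/9.09403 ≈ 978.88. Relative error (π(x) − x/ln(x)) / π(x) ≈ 11.65%; the approximation is known to undercount slightly (Li(x) is a better estimate).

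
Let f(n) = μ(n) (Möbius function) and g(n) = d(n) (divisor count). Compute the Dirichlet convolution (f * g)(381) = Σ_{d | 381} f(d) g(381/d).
(μ * d)(381) = 1

Divisors of 381: [1, 3, 127, 381]. For each d | 381:
  d = 1: μ(1) · d(381/1) = 1 · 4 = 4
  d = 3: μ(3) · d(381/3) = -1 · 2 = -2
  d = 127: μ(127) · d(381/127) = -1 · 2 = -2
  d = 381: μ(381) · d(381/381) = 1 · 1 = 1
Summing: (μ * d)(381) = 4 + -2 + -2 + 1 = 1.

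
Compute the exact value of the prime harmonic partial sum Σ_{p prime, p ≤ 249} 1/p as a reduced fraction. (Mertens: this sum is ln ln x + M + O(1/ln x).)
Σ 1/p = 506873196134241441348690763593294873492730445394823722837469097176314709804649267964680634478659521/256041159035492609053110100510385311995538591998443060216114576417920917800321526504084465112487730

π(249) = 53, so the primes ≤ 249 are [2, 3, 5, 7, 11, 13, 17, 19, 23, 29, 31, 37, 41, 43, 47, 53, 59, 61, 67, 71, 73, 79, 83, 89, 97, 101, 103, 107, 109, 113, 127, 131, 137, 139, 149, 151, 157, 163, 167, 173, 179, 181, 191, 193, 197, 199, 211, 223, 227, 229, 233, 239, 241]. Summing 1/p over these primes: 506873196134241441348690763593294873492730445394823722837469097176314709804649267964680634478659521/256041159035492609053110100510385311995538591998443060216114576417920917800321526504084465112487730 ≈ 1.9797. Mertens estimate ln ln(249) + 0.2615 ≈ 1.9694.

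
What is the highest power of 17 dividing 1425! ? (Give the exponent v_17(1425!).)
v_17(1425!) = 87

Legendre's formula: v_p(n!) = Σ_{k ≥ 1} ⌊n / p^k⌋. For p = 17, n = 1425, the terms are:
  ⌊1425/17^1⌋ = ⌊1425/17⌋ = 83
  ⌊1425/17^2⌋ = ⌊1425/289⌋ = 4
(the next term ⌊1425/17^3⌋ = 0, terminating the sum). Summing: v_17(1425!) = 83 + 4 = 87.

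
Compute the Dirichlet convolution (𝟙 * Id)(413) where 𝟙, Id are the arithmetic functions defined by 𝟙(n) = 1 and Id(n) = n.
(𝟙 * Id)(413) = 480

Divisors of 413: [1, 7, 59, 413]. For each d | 413:
  d = 1: 𝟙(1) · Id(413/1) = 1 · 413 = 413
  d = 7: 𝟙(7) · Id(413/7) = 1 · 59 = 59
  d = 59: 𝟙(59) · Id(413/59) = 1 · 7 = 7
  d = 413: 𝟙(413) · Id(413/413) = 1 · 1 = 1
Summing: (𝟙 * Id)(413) = 413 + 59 + 7 + 1 = 480.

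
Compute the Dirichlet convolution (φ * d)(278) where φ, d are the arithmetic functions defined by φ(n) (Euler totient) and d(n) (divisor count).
(φ * d)(278) = 420

Divisors of 278: [1, 2, 139, 278]. For each d | 278:
  d = 1: φ(1) · d(278/1) = 1 · 4 = 4
  d = 2: φ(2) · d(278/2) = 1 · 2 = 2
  d = 139: φ(139) · d(278/139) = 138 · 2 = 276
  d = 278: φ(278) · d(278/278) = 138 · 1 = 138
Summing: (φ * d)(278) = 4 + 2 + 276 + 138 = 420.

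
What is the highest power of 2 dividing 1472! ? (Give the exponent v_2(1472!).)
v_2(1472!) = 1468

Legendre's formula: v_p(n!) = Σ_{k ≥ 1} ⌊n / p^k⌋. For p = 2, n = 1472, the terms are:
  ⌊1472/2^1⌋ = ⌊1472/2⌋ = 736
  ⌊1472/2^2⌋ = ⌊1472/4⌋ = 368
  ⌊1472/2^3⌋ = ⌊1472/8⌋ = 184
  ⌊1472/2^4⌋ = ⌊1472/16⌋ = 92
  ⌊1472/2^5⌋ = ⌊1472/32⌋ = 46
  ⌊1472/2^6⌋ = ⌊1472/64⌋ = 23
  ⌊1472/2^7⌋ = ⌊1472/128⌋ = 11
  ⌊1472/2^8⌋ = ⌊1472/256⌋ = 5
  ⌊1472/2^9⌋ = ⌊1472/512⌋ = 2
  ⌊1472/2^10⌋ = ⌊1472/1024⌋ = 1
(the next term ⌊1472/2^11⌋ = 0, terminating the sum). Summing: v_2(1472!) = 736 + 368 + 184 + 92 + 46 + 23 + 11 + 5 + 2 + 1 = 1468.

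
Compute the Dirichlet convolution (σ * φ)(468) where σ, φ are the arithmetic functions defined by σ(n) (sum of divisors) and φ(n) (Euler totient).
(σ * φ)(468) = 8424

Divisors of 468: [1, 2, 3, 4, 6, 9, 12, 13, 18, 26, 36, 39, 52, 78, 117, 156, 234, 468]. For each d | 468:
  d = 1: σ(1) · φ(468/1) = 1 · 144 = 144
  d = 2: σ(2) · φ(468/2) = 3 · 72 = 216
  d = 3: σ(3) · φ(468/3) = 4 · 48 = 192
  d = 4: σ(4) · φ(468/4) = 7 · 72 = 504
  d = 6: σ(6) · φ(468/6) = 12 · 24 = 288
  d = 9: σ(9) · φ(468/9) = 13 · 24 = 312
  d = 12: σ(12) · φ(468/12) = 28 · 24 = 672
  d = 13: σ(13) · φ(468/13) = 14 · 12 = 168
  d = 18: σ(18) · φ(468/18) = 39 · 12 = 468
  d = 26: σ(26) · φ(468/26) = 42 · 6 = 252
  d = 36: σ(36) · φ(468/36) = 91 · 12 = 1092
  d = 39: σ(39) · φ(468/39) = 56 · 4 = 224
  d = 52: σ(52) · φ(468/52) = 98 · 6 = 588
  d = 78: σ(78) · φ(468/78) = 168 · 2 = 336
  d = 117: σ(117) · φ(468/117) = 182 · 2 = 364
  d = 156: σ(156) · φ(468/156) = 392 · 2 = 784
  d = 234: σ(234) · φ(468/234) = 546 · 1 = 546
  d = 468: σ(468) · φ(468/468) = 1274 · 1 = 1274
Summing: (σ * φ)(468) = 144 + 216 + 192 + 504 + 288 + 312 + 672 + 168 + 468 + 252 + 1092 + 224 + 588 + 336 + 364 + 784 + 546 + 1274 = 8424.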